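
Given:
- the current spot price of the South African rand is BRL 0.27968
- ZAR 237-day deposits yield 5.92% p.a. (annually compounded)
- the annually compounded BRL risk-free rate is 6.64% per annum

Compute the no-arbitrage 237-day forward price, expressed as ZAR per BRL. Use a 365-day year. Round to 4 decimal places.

3.5598

T = 237/365 years.
BRL accumulates by (1 + 0.0664)^(237/365) = 1.042627.
ZAR growth factor: (1 + 0.0592)^(237/365) = 1.0380507.
So F = 0.27968 × 1.042627 / 1.0380507 = 0.2809130 (BRL/ZAR).
Invert for ZAR per BRL: 1 / 0.2809130 = 3.5598.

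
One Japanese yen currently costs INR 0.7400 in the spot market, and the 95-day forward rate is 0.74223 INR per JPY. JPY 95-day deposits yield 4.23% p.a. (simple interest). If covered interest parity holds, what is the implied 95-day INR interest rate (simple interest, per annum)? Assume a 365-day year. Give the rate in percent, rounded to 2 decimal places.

5.40%

T = 95/365 years.
CIP gives F = S · g_INR/g_JPY, so g_INR/g_JPY = 0.74223/0.74 = 1.0030135.
JPY growth factor: 1 + 0.0423×95/365 = 1.0110096.
Hence g_INR = 1.0140563.
r = (1.0140563 − 1)/(95/365) = 0.054006 → 5.40%.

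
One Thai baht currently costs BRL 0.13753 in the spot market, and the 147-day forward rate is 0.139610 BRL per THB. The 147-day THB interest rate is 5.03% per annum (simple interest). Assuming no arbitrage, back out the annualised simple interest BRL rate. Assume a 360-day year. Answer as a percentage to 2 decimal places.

8.81%

T = 147/360 years.
F/S = 0.13961/0.13753 = 1.0151240 = (growth of BRL) / (growth of THB).
The THB side grows by 1 + 0.0503×147/360 = 1.0205392.
Hence g_BRL = 1.0359738.
r = (1.0359738 − 1)/(147/360) = 0.088099 → 8.81%.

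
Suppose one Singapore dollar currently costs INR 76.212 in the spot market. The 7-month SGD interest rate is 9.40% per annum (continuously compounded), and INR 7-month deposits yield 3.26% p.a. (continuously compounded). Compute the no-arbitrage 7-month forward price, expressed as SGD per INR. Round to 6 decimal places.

0.013600

T = 7/12 years.
Growth of 1 INR over T: e^(0.0326×7/12) = 1.0191986.
SGD accumulates by e^(0.0940×7/12) = 1.0563645.
Forward (INR per SGD) = 76.212 × 1.0191986 / 1.0563645 = 73.53065.
Quoted the other way: 1/73.53065 = 0.013600 SGD per INR.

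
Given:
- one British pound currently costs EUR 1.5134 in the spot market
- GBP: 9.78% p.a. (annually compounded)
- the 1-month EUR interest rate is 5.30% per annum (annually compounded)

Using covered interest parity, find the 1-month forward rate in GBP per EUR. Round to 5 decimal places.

T = 1/12 years.
Growth of 1 EUR over T: (1 + 0.0530)^(1/12) = 1.0043129.
GBP growth factor: (1 + 0.0978)^(1/12) = 1.007806.
Forward (EUR per GBP) = 1.5134 × 1.0043129 / 1.007806 = 1.508154.
Quoted the other way: 1/1.508154 = 0.66306 GBP per EUR.

0.66306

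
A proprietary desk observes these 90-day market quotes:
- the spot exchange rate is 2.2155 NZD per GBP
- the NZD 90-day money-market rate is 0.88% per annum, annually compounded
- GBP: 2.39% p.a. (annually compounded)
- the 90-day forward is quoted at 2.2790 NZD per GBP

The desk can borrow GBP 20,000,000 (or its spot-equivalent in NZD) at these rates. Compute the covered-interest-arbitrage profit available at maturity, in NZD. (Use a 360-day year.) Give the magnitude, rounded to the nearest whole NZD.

NZD 1,442,771

T = 90/360 years.
Route A — deposit GBP, sell forward: 20,000,000 × 1.0059221836 × 2.2790 = NZD 45,849,933.13.
Route B — convert at spot, deposit NZD: 20,000,000 × 2.2155 × 1.002192777 = NZD 44,407,161.95.
The quoted forward overvalues GBP, so borrow NZD, buy GBP at spot, deposit the GBP at 2.39%, and sell the proceeds forward at 2.2790.
Arbitrage profit = |45,849,933.13 − 44,407,161.95| = NZD 1,442,771.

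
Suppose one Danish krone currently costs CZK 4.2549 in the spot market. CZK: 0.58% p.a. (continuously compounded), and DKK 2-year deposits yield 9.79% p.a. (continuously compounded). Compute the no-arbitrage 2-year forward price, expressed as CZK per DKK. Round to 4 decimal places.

3.5391

T = 2 years.
CZK accumulates by e^(0.0058×2) = 1.0116675.
DKK growth factor: e^(0.0979×2) = 1.2162836.
Forward (CZK per DKK) = 4.2549 × 1.0116675 / 1.2162836 = 3.539096.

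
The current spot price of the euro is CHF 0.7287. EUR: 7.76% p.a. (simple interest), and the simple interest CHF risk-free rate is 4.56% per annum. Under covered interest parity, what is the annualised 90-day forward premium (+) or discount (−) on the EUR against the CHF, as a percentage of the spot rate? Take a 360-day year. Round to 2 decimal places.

-3.14%

T = 90/360 years.
No-arbitrage forward: 0.7287 × 1.011400 / 1.019400 = 0.7229813 CHF/EUR.
Annualised premium = (F − S)/S × (1/T) = (0.7229813 − 0.7287)/0.7287 ÷ (90/360) = -3.14%.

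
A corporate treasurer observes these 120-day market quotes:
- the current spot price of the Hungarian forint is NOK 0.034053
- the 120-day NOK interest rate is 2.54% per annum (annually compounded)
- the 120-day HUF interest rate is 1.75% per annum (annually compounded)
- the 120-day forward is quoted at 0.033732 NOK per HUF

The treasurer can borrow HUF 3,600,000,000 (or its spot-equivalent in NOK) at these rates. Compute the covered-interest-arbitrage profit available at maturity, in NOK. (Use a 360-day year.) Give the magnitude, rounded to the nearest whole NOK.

T = 120/360 years.
Invest the HUF and cover forward: 3,600,000,000 × 1.00579963257 × 0.033732 = NOK 122,139,479.54.
Convert at spot and invest in NOK: 3,600,000,000 × 0.034053 × 1.00839597695 = NOK 123,620,069.53.
The quoted forward undervalues HUF, so borrow HUF, convert to NOK at spot, deposit the NOK at 2.54%, and buy HUF forward at 0.033732 to cover the loan.
Arbitrage profit = |122,139,479.54 − 123,620,069.53| = NOK 1,480,590.

NOK 1,480,590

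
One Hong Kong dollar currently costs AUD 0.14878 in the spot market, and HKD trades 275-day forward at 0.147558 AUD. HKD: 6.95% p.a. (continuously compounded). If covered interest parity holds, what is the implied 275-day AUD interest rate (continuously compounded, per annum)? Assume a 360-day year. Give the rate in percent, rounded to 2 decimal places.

T = 275/360 years.
By CIP, F/S equals the AUD-to-HKD growth ratio: 0.147558/0.14878 = 0.9917865.
The HKD side grows by e^(0.0695×275/360) = 1.0545248.
Hence g_AUD = 1.0458635.
r = ln(1.0458635)/(275/360) = 0.058703 → 5.87%.

5.87%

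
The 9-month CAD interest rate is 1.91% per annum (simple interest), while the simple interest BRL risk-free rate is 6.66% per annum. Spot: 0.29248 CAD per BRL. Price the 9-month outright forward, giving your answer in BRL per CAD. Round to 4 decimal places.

T = 9/12 years.
Growth of 1 CAD over T: 1 + 0.0191×9/12 = 1.014325.
BRL accumulates by 1 + 0.0666×9/12 = 1.049950.
Forward (CAD per BRL) = 0.29248 × 1.014325 / 1.049950 = 0.2825561.
Quoted the other way: 1/0.2825561 = 3.5391 BRL per CAD.

3.5391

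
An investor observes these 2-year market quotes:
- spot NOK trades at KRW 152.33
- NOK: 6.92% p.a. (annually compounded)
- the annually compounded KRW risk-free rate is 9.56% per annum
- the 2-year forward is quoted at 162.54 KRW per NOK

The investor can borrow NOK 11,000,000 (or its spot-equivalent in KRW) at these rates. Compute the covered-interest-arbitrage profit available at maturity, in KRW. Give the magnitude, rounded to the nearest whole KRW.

T = 2 years.
Keep in NOK, deliver into the forward: 11,000,000·1.14318864·162.54 = KRW 2,043,952,697.00.
Swap to KRW now, deposit: 11,000,000·152.33·1.20033936 = KRW 2,011,324,641.80.
The quoted forward overvalues NOK, so borrow KRW, buy NOK at spot, deposit the NOK at 6.92%, and sell the proceeds forward at 162.54.
The gap between the two covered legs is KRW 32,628,055.

KRW 32,628,055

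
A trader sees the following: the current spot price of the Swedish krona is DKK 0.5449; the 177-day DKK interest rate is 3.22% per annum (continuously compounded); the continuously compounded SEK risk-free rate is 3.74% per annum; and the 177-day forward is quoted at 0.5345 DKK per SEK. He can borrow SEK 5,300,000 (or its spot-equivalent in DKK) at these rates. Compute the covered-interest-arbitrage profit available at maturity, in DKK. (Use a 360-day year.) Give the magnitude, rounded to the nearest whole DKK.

DKK 48,632

T = 177/360 years.
Keep in SEK, deliver into the forward: 5,300,000·1.01855844·0.5345 = DKK 2,885,423.28.
Swap to DKK now, deposit: 5,300,000·0.5449·1.015957651 = DKK 2,934,055.22.
The quoted forward undervalues SEK, so borrow SEK, convert to DKK at spot, deposit the DKK at 3.22%, and buy SEK forward at 0.5345 to cover the loan.
Arbitrage profit = |2,885,423.28 − 2,934,055.22| = DKK 48,632.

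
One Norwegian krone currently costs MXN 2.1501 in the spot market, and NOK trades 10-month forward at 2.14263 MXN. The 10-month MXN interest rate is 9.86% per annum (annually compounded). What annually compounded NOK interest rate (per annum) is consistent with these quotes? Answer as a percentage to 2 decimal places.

T = 10/12 years.
By CIP, F/S equals the MXN-to-NOK growth ratio: 2.14263/2.1501 = 0.9965257.
MXN growth factor: (1 + 0.0986)^(10/12) = 1.0815161.
Hence g_NOK = 1.0852867.
r = 1.0852867^(12/10) − 1 = 0.103198 → 10.32%.

10.32%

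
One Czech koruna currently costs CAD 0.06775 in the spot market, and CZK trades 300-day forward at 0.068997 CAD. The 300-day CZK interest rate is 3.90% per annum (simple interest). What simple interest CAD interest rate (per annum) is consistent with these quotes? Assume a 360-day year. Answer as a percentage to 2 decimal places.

6.18%

T = 300/360 years.
F/S = 0.068997/0.06775 = 1.0184059 = (growth of CAD) / (growth of CZK).
CZK growth factor: 1 + 0.0390×300/360 = 1.032500.
That pins the CAD growth at 1.0515041.
(1.0515041 − 1)/T = 0.061805, i.e. 6.18%.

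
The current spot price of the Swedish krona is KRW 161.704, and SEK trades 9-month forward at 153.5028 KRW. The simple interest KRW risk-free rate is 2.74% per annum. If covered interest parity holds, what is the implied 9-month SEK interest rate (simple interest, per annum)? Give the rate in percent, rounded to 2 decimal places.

10.01%

T = 9/12 years.
F/S = 153.5028/161.704 = 0.9492826 = (growth of KRW) / (growth of SEK).
The KRW side grows by 1 + 0.0274×9/12 = 1.020550.
Hence g_SEK = 1.075075.
(1.075075 − 1)/T = 0.100100, i.e. 10.01%.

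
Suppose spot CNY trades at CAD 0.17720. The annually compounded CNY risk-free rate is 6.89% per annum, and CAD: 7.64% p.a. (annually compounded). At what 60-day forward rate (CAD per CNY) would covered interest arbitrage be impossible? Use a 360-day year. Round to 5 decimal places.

T = 60/360 years.
CAD growth factor: (1 + 0.0764)^(60/360) = 1.0123459.
CNY growth factor: (1 + 0.0689)^(60/360) = 1.0111669.
Forward (CAD per CNY) = 0.1772 × 1.0123459 / 1.0111669 = 0.1774066.

0.17741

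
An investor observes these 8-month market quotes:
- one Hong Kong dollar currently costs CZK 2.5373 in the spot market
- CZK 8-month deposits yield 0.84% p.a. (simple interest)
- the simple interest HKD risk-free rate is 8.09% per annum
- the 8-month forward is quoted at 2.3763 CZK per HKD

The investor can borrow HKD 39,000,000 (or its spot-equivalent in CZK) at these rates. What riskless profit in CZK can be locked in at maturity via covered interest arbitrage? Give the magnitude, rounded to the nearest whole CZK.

T = 8/12 years.
Keep in HKD, deliver into the forward: 39,000,000·1.0539333333·2.3763 = CZK 97,674,009.42.
Swap to CZK now, deposit: 39,000,000·2.5373·1.005600 = CZK 99,508,846.32.
The quoted forward undervalues HKD, so borrow HKD, convert to CZK at spot, deposit the CZK at 0.84%, and buy HKD forward at 2.3763 to cover the loan.
The gap between the two covered legs is CZK 1,834,837.

CZK 1,834,837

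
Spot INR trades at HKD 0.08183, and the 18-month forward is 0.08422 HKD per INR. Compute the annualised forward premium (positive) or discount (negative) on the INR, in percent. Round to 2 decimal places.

T = 18/12 years.
Period premium: (0.08422 − 0.08183)/0.08183 = 0.0292069.
Annualise by dividing by T: 0.0292069 / (18/12) = 0.019471 → 1.95%.

+1.95%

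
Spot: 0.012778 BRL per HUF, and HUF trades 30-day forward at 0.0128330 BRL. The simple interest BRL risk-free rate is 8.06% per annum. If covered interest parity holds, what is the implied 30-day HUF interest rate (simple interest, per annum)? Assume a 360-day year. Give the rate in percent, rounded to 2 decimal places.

2.88%

T = 30/360 years.
CIP gives F = S · g_BRL/g_HUF, so g_BRL/g_HUF = 0.012833/0.012778 = 1.0043043.
The BRL side grows by 1 + 0.0806×30/360 = 1.0067167.
Hence g_HUF = 1.0024021.
r = (1.0024021 − 1)/(30/360) = 0.028825 → 2.88%.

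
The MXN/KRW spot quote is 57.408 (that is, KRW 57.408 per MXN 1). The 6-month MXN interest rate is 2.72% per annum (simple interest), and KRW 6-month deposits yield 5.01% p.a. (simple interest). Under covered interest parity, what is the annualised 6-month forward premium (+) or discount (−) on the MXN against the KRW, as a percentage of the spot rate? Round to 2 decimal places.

T = 6/12 years.
F = S · g_KRW/g_MXN = 57.408 × 1.025050/1.013600 = 58.056502.
(F − S)/S ÷ T = (58.056502 − 57.408)/57.408/(6/12) = 0.022593 → 2.26%.

+2.26%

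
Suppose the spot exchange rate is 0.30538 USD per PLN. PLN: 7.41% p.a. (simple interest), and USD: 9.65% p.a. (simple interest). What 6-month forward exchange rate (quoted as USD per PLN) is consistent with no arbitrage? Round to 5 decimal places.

T = 6/12 years.
USD accumulates by 1 + 0.0965×6/12 = 1.048250.
Growth of 1 PLN over T: 1 + 0.0741×6/12 = 1.037050.
CIP: F = S · (grow USD)/(grow PLN) = 0.30538 × 1.048250/1.037050 = 0.3086781 USD per PLN.

0.30868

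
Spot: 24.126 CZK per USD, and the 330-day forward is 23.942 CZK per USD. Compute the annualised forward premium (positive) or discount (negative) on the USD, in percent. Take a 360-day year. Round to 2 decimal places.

-0.83%

T = 330/360 years.
Period premium: (23.942 − 24.126)/24.126 = -0.0076266.
Annualise by dividing by T: -0.0076266 / (330/360) = -0.008320 → -0.83%.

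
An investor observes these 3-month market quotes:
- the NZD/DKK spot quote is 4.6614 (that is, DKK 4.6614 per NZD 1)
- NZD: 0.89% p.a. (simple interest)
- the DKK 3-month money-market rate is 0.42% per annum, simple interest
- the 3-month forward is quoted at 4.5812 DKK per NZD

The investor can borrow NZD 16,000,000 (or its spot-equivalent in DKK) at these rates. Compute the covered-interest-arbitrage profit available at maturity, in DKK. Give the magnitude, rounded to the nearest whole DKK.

T = 3/12 years.
Keep in NZD, deliver into the forward: 16,000,000·1.002225·4.5812 = DKK 73,462,290.72.
Swap to DKK now, deposit: 16,000,000·4.6614·1.001050 = DKK 74,660,711.52.
The quoted forward undervalues NZD, so borrow NZD, convert to DKK at spot, deposit the DKK at 0.42%, and buy NZD forward at 4.5812 to cover the loan.
Profit = 74,660,711.52 − 73,462,290.72 = DKK 1,198,421.

DKK 1,198,421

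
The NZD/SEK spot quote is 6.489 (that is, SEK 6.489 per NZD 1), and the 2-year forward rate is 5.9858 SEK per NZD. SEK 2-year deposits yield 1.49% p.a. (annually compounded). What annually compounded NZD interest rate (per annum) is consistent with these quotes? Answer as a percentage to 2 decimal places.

T = 2 years.
F/S = 5.9858/6.489 = 0.9224534 = (growth of SEK) / (growth of NZD).
SEK growth factor: (1 + 0.0149)^2 = 1.030022.
Hence g_NZD = 1.1166114.
r = 1.1166114^(1/2) − 1 = 0.056698 → 5.67%.

5.67%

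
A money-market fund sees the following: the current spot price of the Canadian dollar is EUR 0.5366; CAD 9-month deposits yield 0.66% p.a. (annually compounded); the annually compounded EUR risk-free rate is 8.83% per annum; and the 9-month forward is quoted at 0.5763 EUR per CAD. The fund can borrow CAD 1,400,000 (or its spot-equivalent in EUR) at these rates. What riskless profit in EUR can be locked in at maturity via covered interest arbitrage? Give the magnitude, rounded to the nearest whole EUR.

EUR 10,349

T = 9/12 years.
Route A — deposit CAD, sell forward: 1,400,000 × 1.00494593 × 0.5763 = EUR 810,810.48.
Route B — convert at spot, deposit EUR: 1,400,000 × 0.5366 × 1.06551967 = EUR 800,461.00.
The quoted forward overvalues CAD, so borrow EUR, buy CAD at spot, deposit the CAD at 0.66%, and sell the proceeds forward at 0.5763.
Profit = 810,810.48 − 800,461.00 = EUR 10,349.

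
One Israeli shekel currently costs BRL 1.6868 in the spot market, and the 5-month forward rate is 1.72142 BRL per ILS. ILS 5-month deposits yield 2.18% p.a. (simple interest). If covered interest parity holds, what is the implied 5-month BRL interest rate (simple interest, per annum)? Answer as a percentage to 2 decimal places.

T = 5/12 years.
CIP gives F = S · g_BRL/g_ILS, so g_BRL/g_ILS = 1.72142/1.6868 = 1.0205241.
The ILS side grows by 1 + 0.0218×5/12 = 1.0090833.
So the BRL growth factor = 1.0297938.
(1.0297938 − 1)/T = 0.071505, i.e. 7.15%.

7.15%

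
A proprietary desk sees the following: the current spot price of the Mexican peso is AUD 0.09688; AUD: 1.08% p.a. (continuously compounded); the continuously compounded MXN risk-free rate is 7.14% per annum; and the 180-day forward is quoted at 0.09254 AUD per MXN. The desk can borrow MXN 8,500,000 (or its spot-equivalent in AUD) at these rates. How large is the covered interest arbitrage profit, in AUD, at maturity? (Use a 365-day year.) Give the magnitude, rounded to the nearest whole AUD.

AUD 13,098

T = 180/365 years.
Keep in MXN, deliver into the forward: 8,500,000·1.03583821·0.09254 = AUD 814,779.98.
Swap to AUD now, deposit: 8,500,000·0.09688·1.00534024 = AUD 827,877.58.
The quoted forward undervalues MXN, so borrow MXN, convert to AUD at spot, deposit the AUD at 1.08%, and buy MXN forward at 0.09254 to cover the loan.
Profit = 827,877.58 − 814,779.98 = AUD 13,098.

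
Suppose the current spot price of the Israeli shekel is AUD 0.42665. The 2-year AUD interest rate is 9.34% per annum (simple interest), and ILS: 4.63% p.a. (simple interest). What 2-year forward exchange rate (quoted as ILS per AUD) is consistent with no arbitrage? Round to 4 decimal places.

2.1578

T = 2 years.
Growth of 1 AUD over T: 1 + 0.0934×2 = 1.186800.
ILS accumulates by 1 + 0.0463×2 = 1.092600.
So F = 0.42665 × 1.186800 / 1.092600 = 0.4634342 (AUD/ILS).
Quoted the other way: 1/0.4634342 = 2.1578 ILS per AUD.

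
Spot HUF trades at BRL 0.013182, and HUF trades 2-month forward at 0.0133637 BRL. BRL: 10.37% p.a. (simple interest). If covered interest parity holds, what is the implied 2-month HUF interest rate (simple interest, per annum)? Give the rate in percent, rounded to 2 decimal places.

T = 2/12 years.
F/S = 0.0133637/0.013182 = 1.0137839 = (growth of BRL) / (growth of HUF).
BRL growth factor: 1 + 0.1037×2/12 = 1.0172833.
Hence g_HUF = 1.0034518.
r = (1.0034518 − 1)/(2/12) = 0.020711 → 2.07%.

2.07%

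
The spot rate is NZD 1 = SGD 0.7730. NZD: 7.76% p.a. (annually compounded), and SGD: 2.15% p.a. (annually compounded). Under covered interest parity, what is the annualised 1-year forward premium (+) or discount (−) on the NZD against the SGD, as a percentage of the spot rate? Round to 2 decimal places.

-5.21%

T = 1 year.
CIP forward (SGD per NZD) = 0.773 × 1.021500/1.077600 = 0.7327575.
Annualised premium = (F − S)/S × (1/T) = (0.7327575 − 0.773)/0.773 ÷ 1 = -5.21%.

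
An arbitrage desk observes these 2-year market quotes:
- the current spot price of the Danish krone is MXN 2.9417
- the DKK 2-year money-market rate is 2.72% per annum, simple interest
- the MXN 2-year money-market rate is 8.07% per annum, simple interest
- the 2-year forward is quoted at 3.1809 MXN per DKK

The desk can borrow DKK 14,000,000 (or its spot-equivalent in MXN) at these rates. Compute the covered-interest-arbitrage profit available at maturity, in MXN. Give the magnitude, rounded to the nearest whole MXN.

T = 2 years.
Invest the DKK and cover forward: 14,000,000 × 1.054400 × 3.1809 = MXN 46,955,173.44.
Convert at spot and invest in MXN: 14,000,000 × 2.9417 × 1.161400 = MXN 47,830,865.32.
The quoted forward undervalues DKK, so borrow DKK, convert to MXN at spot, deposit the MXN at 8.07%, and buy DKK forward at 3.1809 to cover the loan.
Arbitrage profit = |46,955,173.44 − 47,830,865.32| = MXN 875,692.

MXN 875,692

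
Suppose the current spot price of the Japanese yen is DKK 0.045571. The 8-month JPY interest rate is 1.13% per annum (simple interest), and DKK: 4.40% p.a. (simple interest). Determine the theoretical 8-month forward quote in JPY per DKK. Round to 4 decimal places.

T = 8/12 years.
Growth of 1 DKK over T: 1 + 0.0440×8/12 = 1.02933333.
JPY growth factor: 1 + 0.0113×8/12 = 1.00753333.
CIP: F = S · (grow DKK)/(grow JPY) = 0.045571 × 1.02933333/1.00753333 = 0.046557020 DKK per JPY.
Invert for JPY per DKK: 1 / 0.046557020 = 21.4790.

21.4790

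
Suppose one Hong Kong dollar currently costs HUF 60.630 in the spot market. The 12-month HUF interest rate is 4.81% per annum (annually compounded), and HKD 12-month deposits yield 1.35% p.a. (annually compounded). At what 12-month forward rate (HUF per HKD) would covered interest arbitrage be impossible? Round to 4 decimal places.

T = 1 year.
HUF accumulates by (1 + 0.0481)^1 = 1.048100.
HKD accumulates by (1 + 0.0135)^1 = 1.013500.
Forward (HUF per HKD) = 60.63 × 1.048100 / 1.013500 = 62.699855.

62.6999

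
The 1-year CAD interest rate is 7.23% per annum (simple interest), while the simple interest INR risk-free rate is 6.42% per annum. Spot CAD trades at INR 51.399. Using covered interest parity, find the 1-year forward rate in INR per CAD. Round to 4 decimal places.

51.0107

T = 1 year.
Growth of 1 INR over T: 1 + 0.0642×1 = 1.064200.
CAD growth factor: 1 + 0.0723×1 = 1.072300.
So F = 51.399 × 1.064200 / 1.072300 = 51.010739 (INR/CAD).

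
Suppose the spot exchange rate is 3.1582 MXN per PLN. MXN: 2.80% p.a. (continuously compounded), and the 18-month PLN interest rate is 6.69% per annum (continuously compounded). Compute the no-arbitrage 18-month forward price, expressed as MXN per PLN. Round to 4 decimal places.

2.9792

T = 18/12 years.
MXN growth factor: e^(0.0280×18/12) = 1.0428945.
Growth of 1 PLN over T: e^(0.0669×18/12) = 1.1055578.
CIP: F = S · (grow MXN)/(grow PLN) = 3.1582 × 1.0428945/1.1055578 = 2.979192 MXN per PLN.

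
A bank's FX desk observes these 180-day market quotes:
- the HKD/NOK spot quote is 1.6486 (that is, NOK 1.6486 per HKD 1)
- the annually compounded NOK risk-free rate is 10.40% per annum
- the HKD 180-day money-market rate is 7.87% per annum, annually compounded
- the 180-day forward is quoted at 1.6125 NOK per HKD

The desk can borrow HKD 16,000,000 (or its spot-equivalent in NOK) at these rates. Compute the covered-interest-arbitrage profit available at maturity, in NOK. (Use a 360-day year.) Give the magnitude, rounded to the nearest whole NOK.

T = 180/360 years.
Route A — deposit HKD, sell forward: 16,000,000 × 1.0386048334 × 1.6125 = NOK 26,796,004.70.
Route B — convert at spot, deposit NOK: 16,000,000 × 1.6486 × 1.0507140429 = NOK 27,715,314.74.
The quoted forward undervalues HKD, so borrow HKD, convert to NOK at spot, deposit the NOK at 10.40%, and buy HKD forward at 1.6125 to cover the loan.
Arbitrage profit = |26,796,004.70 − 27,715,314.74| = NOK 919,310.

NOK 919,310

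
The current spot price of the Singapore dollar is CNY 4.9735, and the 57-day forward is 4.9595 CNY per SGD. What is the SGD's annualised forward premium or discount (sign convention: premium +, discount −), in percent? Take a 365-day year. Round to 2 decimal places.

-1.80%

T = 57/365 years.
SGD trades forward at -0.28149% vs spot over the period.
Annualise by dividing by T: -0.0028149 / (57/365) = -0.018025 → -1.80%.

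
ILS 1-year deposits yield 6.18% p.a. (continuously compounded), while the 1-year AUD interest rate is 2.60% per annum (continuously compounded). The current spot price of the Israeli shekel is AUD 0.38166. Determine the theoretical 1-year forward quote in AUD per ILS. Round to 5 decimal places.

T = 1 year.
AUD accumulates by e^(0.0260×1) = 1.0263409.
ILS growth factor: e^(0.0618×1) = 1.0637496.
CIP: F = S · (grow AUD)/(grow ILS) = 0.38166 × 1.0263409/1.0637496 = 0.3682382 AUD per ILS.

0.36824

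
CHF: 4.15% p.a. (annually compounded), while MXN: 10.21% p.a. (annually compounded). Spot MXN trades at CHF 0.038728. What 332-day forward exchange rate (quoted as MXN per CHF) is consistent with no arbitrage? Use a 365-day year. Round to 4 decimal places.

T = 332/365 years.
CHF accumulates by (1 + 0.0415)^(332/365) = 1.03767817.
MXN accumulates by (1 + 0.1021)^(332/365) = 1.09245551.
CIP: F = S · (grow CHF)/(grow MXN) = 0.038728 × 1.03767817/1.09245551 = 0.036786121 CHF per MXN.
Invert for MXN per CHF: 1 / 0.036786121 = 27.1842.

27.1842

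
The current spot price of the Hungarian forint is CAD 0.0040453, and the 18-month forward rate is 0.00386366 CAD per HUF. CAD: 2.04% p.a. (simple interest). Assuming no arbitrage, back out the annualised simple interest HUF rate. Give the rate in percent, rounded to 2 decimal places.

T = 18/12 years.
F/S = 0.00386366/0.0040453 = 0.9550985 = (growth of CAD) / (growth of HUF).
The CAD side grows by 1 + 0.0204×18/12 = 1.030600.
So the HUF growth factor = 1.079051.
(1.079051 − 1)/T = 0.052701, i.e. 5.27%.

5.27%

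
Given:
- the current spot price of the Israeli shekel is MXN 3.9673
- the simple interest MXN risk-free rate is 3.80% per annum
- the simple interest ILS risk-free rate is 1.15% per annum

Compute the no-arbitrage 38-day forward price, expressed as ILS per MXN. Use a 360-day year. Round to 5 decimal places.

T = 38/360 years.
MXN growth factor: 1 + 0.0380×38/360 = 1.0040111.
ILS growth factor: 1 + 0.0115×38/360 = 1.0012139.
Forward (MXN per ILS) = 3.9673 × 1.0040111 / 1.0012139 = 3.978384.
Invert for ILS per MXN: 1 / 3.978384 = 0.25136.

0.25136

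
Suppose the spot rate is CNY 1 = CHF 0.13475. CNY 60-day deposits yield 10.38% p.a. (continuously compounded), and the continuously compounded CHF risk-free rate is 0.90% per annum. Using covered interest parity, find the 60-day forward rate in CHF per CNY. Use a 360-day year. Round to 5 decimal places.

0.13264

T = 60/360 years.
Growth of 1 CHF over T: e^(0.0090×60/360) = 1.0015011.
Growth of 1 CNY over T: e^(0.1038×60/360) = 1.0174505.
Forward (CHF per CNY) = 0.13475 × 1.0015011 / 1.0174505 = 0.1326377.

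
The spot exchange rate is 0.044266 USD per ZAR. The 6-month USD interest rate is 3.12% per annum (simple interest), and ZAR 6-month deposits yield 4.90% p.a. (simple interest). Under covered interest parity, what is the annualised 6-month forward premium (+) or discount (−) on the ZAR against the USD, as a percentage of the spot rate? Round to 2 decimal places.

T = 6/12 years.
CIP forward (USD per ZAR) = 0.044266 × 1.015600/1.024500 = 0.043881454.
Annualised premium = (F − S)/S × (1/T) = (0.043881454 − 0.044266)/0.044266 ÷ (6/12) = -1.74%.

-1.74%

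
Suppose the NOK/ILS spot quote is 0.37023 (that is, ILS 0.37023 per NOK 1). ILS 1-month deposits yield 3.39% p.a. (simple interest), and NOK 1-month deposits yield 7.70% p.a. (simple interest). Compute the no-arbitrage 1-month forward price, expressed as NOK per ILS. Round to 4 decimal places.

2.7107

T = 1/12 years.
Growth of 1 ILS over T: 1 + 0.0339×1/12 = 1.002825.
NOK accumulates by 1 + 0.0770×1/12 = 1.0064167.
So F = 0.37023 × 1.002825 / 1.0064167 = 0.3689087 (ILS/NOK).
Invert for NOK per ILS: 1 / 0.3689087 = 2.7107.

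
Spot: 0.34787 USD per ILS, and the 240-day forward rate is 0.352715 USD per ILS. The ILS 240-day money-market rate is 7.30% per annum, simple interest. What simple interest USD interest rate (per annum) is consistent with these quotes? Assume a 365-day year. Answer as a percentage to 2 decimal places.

9.52%

T = 240/365 years.
CIP gives F = S · g_USD/g_ILS, so g_USD/g_ILS = 0.352715/0.34787 = 1.0139276.
ILS growth factor: 1 + 0.0730×240/365 = 1.048000.
Hence g_USD = 1.0625961.
(1.0625961 − 1)/T = 0.095198, i.e. 9.52%.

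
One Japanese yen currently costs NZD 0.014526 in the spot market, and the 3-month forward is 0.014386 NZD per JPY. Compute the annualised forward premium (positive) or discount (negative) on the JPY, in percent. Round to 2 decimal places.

-3.86%

T = 3/12 years.
(F − S)/S = (0.014386 − 0.014526)/0.014526 = -0.0096379.
×(1/T) gives -3.86% p.a.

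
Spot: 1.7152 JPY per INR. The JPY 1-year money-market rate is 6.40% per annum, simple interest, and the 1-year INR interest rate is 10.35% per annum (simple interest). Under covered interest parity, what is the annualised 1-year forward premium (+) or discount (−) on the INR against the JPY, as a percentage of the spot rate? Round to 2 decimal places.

T = 1 year.
No-arbitrage forward: 1.7152 × 1.064000 / 1.103500 = 1.6538041 JPY/INR.
(F − S)/S ÷ T = (1.6538041 − 1.7152)/1.7152/1 = -0.035795 → -3.58%.

-3.58%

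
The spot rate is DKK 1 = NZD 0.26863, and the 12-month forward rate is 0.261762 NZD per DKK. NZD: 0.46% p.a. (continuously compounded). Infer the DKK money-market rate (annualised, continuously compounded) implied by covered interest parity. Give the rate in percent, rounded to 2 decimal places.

3.05%

T = 1 year.
F/S = 0.261762/0.26863 = 0.9744332 = (growth of NZD) / (growth of DKK).
The NZD side grows by e^(0.0046×1) = 1.0046106.
That pins the DKK growth at 1.0309692.
r = ln(1.0309692)/1 = 0.030499 → 3.05%.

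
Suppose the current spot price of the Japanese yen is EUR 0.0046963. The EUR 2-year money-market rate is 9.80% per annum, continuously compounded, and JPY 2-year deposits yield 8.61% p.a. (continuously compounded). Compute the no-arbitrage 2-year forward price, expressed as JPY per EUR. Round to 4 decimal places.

T = 2 years.
Growth of 1 EUR over T: e^(0.0980×2) = 1.216526905.
JPY growth factor: e^(0.0861×2) = 1.187915393.
CIP: F = S · (grow EUR)/(grow JPY) = 0.0046963 × 1.216526905/1.187915393 = 0.00480941264 EUR per JPY.
Invert for JPY per EUR: 1 / 0.00480941264 = 207.9256.

207.9256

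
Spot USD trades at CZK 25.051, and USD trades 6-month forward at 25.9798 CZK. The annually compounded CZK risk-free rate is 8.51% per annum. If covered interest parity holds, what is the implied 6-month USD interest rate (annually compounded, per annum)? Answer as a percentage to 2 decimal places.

T = 6/12 years.
F/S = 25.9798/25.051 = 1.0370764 = (growth of CZK) / (growth of USD).
CZK growth factor: (1 + 0.0851)^(6/12) = 1.0416813.
That pins the USD growth at 1.0044403.
Annualise: 1.0044403^(12/6) − 1 = 0.008900 = 0.89%.

0.89%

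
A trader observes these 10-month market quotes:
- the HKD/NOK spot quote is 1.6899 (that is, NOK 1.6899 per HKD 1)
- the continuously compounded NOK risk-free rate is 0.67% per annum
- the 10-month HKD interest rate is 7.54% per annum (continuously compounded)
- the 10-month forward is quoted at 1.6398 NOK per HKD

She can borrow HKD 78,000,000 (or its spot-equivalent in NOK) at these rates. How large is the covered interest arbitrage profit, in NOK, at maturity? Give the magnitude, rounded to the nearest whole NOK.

T = 10/12 years.
Route A — deposit HKD, sell forward: 78,000,000 × 1.06484934955 × 1.6398 = NOK 136,198,917.14.
Route B — convert at spot, deposit NOK: 78,000,000 × 1.6899 × 1.00559894919 = NOK 132,550,209.81.
The quoted forward overvalues HKD, so borrow NOK, buy HKD at spot, deposit the HKD at 7.54%, and sell the proceeds forward at 1.6398.
Arbitrage profit = |136,198,917.14 − 132,550,209.81| = NOK 3,648,707.

NOK 3,648,707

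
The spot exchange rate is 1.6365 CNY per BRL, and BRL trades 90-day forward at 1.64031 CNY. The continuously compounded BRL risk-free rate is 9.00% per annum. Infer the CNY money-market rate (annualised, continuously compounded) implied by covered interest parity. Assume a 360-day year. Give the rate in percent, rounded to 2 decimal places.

T = 90/360 years.
By CIP, F/S equals the CNY-to-BRL growth ratio: 1.64031/1.6365 = 1.0023281.
BRL growth factor: e^(0.0900×90/360) = 1.022755.
Hence g_CNY = 1.0251361.
Take logs: ln 1.0251361 / (90/360) = 0.099302, so 9.93%.

9.93%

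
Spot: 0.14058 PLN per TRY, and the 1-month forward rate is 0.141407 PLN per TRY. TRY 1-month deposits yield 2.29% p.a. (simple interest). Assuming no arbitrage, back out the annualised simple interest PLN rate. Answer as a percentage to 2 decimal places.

9.36%

T = 1/12 years.
CIP gives F = S · g_PLN/g_TRY, so g_PLN/g_TRY = 0.141407/0.14058 = 1.0058828.
The TRY side grows by 1 + 0.0229×1/12 = 1.0019083.
Hence g_PLN = 1.0078023.
r = (1.0078023 − 1)/(1/12) = 0.093628 → 9.36%.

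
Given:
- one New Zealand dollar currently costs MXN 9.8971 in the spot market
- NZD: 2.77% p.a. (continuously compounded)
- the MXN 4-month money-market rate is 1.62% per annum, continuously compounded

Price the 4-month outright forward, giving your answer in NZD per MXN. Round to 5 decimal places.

T = 4/12 years.
MXN growth factor: e^(0.0162×4/12) = 1.0054146.
NZD growth factor: e^(0.0277×4/12) = 1.0092761.
CIP: F = S · (grow MXN)/(grow NZD) = 9.8971 × 1.0054146/1.0092761 = 9.859234 MXN per NZD.
Invert for NZD per MXN: 1 / 9.859234 = 0.10143.

0.10143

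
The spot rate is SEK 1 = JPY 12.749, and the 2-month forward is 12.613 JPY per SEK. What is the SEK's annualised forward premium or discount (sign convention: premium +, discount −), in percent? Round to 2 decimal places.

T = 2/12 years.
(F − S)/S = (12.613 − 12.749)/12.749 = -0.0106675.
Annualise by dividing by T: -0.0106675 / (2/12) = -0.064005 → -6.40%.

-6.40%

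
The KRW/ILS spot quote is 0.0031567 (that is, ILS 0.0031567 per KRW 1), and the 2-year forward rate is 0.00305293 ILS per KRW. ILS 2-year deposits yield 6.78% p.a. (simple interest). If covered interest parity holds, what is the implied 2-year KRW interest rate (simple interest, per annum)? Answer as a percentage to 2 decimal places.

8.71%

T = 2 years.
F/S = 0.00305293/0.0031567 = 0.9671271 = (growth of ILS) / (growth of KRW).
ILS growth factor: 1 + 0.0678×2 = 1.135600.
So the KRW growth factor = 1.1741993.
(1.1741993 − 1)/T = 0.087100, i.e. 8.71%.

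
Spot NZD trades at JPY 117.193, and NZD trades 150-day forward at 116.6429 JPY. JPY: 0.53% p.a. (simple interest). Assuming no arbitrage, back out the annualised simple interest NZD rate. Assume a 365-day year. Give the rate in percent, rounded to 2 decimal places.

1.68%

T = 150/365 years.
CIP gives F = S · g_JPY/g_NZD, so g_JPY/g_NZD = 116.6429/117.193 = 0.9953060.
The JPY side grows by 1 + 0.0053×150/365 = 1.0021781.
Hence g_NZD = 1.0069045.
(1.0069045 − 1)/T = 0.016801, i.e. 1.68%.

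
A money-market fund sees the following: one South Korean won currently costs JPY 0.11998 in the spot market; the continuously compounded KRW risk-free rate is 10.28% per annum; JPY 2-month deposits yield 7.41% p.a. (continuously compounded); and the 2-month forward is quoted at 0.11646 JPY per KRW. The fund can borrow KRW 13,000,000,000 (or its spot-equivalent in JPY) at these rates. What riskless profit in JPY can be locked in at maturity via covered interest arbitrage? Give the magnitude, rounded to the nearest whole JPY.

T = 2/12 years.
Keep in KRW, deliver into the forward: 13,000,000,000·1.017280950743·0.11646 = JPY 1,540,143,013.81.
Swap to JPY now, deposit: 13,000,000,000·0.11998·1.012426576164 = JPY 1,579,122,227.91.
The quoted forward undervalues KRW, so borrow KRW, convert to JPY at spot, deposit the JPY at 7.41%, and buy KRW forward at 0.11646 to cover the loan.
Arbitrage profit = |1,540,143,013.81 − 1,579,122,227.91| = JPY 38,979,214.

JPY 38,979,214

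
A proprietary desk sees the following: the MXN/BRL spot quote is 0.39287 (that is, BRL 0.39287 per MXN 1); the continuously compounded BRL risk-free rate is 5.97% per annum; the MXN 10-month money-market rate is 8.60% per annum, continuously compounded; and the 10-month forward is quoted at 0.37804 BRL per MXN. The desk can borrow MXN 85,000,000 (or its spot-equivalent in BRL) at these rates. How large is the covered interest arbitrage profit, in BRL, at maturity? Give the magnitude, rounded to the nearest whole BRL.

T = 10/12 years.
Keep in MXN, deliver into the forward: 85,000,000·1.0742971853·0.37804 = BRL 34,520,821.17.
Swap to BRL now, deposit: 85,000,000·0.39287·1.0510083115 = BRL 35,097,319.00.
The quoted forward undervalues MXN, so borrow MXN, convert to BRL at spot, deposit the BRL at 5.97%, and buy MXN forward at 0.37804 to cover the loan.
Arbitrage profit = |34,520,821.17 − 35,097,319.00| = BRL 576,498.

BRL 576,498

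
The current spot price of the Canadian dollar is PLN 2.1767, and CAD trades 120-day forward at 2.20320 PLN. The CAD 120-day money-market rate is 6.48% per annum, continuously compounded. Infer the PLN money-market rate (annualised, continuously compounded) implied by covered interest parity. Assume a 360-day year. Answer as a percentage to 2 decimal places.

10.11%

T = 120/360 years.
F/S = 2.2032/2.1767 = 1.0121744 = (growth of PLN) / (growth of CAD).
The CAD side grows by e^(0.0648×120/360) = 1.021835.
Hence g_PLN = 1.0342752.
Take logs: ln 1.0342752 / (120/360) = 0.101103, so 10.11%.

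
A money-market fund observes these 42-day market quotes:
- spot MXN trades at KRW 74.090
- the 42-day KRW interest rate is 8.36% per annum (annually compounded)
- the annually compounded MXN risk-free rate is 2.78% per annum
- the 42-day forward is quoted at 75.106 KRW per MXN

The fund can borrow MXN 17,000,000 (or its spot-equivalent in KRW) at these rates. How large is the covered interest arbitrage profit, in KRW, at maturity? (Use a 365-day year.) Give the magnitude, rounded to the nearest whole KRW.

T = 42/365 years.
Route A — deposit MXN, sell forward: 17,000,000 × 1.003160229644 × 75.106 = KRW 1,280,836,987.53.
Route B — convert at spot, deposit KRW: 17,000,000 × 74.090 × 1.009281523483 = KRW 1,271,220,357.27.
The quoted forward overvalues MXN, so borrow KRW, buy MXN at spot, deposit the MXN at 2.78%, and sell the proceeds forward at 75.106.
Profit = 1,280,836,987.53 − 1,271,220,357.27 = KRW 9,616,630.

KRW 9,616,630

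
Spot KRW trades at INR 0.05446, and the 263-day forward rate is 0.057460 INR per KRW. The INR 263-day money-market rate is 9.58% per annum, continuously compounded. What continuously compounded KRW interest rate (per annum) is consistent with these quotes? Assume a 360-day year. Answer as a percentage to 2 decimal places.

T = 263/360 years.
CIP gives F = S · g_INR/g_KRW, so g_INR/g_KRW = 0.05746/0.05446 = 1.0550863.
The INR side grows by e^(0.0958×263/360) = 1.0724945.
So the KRW growth factor = 1.0164993.
r = ln(1.0164993)/(263/360) = 0.022400 → 2.24%.

2.24%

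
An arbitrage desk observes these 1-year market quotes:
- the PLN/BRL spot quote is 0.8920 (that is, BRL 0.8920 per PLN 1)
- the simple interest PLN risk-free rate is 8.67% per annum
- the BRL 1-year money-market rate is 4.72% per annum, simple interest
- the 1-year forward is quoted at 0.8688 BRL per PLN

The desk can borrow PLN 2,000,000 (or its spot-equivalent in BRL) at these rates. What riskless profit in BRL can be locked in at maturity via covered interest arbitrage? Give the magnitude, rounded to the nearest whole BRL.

T = 1 year.
Keep in PLN, deliver into the forward: 2,000,000·1.086700·0.8688 = BRL 1,888,249.92.
Swap to BRL now, deposit: 2,000,000·0.8920·1.047200 = BRL 1,868,204.80.
The quoted forward overvalues PLN, so borrow BRL, buy PLN at spot, deposit the PLN at 8.67%, and sell the proceeds forward at 0.8688.
The gap between the two covered legs is BRL 20,045.

BRL 20,045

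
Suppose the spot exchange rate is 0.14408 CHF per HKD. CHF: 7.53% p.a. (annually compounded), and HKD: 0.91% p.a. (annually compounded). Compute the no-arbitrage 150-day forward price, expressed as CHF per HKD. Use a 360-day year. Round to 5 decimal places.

0.14795

T = 150/360 years.
CHF growth factor: (1 + 0.0753)^(150/360) = 1.030712.
Growth of 1 HKD over T: (1 + 0.0091)^(150/360) = 1.0037817.
CIP: F = S · (grow CHF)/(grow HKD) = 0.14408 × 1.030712/1.0037817 = 0.1479455 CHF per HKD.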